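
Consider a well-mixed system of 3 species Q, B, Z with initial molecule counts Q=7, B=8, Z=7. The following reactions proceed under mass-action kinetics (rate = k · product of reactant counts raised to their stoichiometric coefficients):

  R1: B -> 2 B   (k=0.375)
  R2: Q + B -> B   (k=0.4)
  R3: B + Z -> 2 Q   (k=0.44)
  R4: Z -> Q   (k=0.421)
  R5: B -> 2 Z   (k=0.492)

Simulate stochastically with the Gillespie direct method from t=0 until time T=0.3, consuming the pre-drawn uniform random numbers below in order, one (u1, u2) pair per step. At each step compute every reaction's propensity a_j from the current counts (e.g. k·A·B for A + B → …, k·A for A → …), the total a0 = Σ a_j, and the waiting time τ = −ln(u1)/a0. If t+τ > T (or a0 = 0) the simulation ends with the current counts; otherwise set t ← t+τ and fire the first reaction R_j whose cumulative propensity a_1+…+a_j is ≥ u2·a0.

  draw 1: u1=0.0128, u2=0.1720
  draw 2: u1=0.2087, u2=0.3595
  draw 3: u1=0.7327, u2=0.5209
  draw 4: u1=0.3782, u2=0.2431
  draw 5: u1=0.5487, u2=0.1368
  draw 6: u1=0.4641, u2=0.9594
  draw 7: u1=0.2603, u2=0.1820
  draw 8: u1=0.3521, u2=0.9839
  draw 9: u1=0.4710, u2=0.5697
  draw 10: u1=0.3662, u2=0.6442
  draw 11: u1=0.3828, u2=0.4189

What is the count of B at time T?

B at T = 3

t=0.000: Q=7 B=8 Z=7
Draw 1: a1=3.000, a2=22.400, a3=24.640, a4=2.947, a5=3.936, a0=56.923; τ=−ln(0.0128)/56.923=0.077 → t=0.077; u2·a0=0.1720·56.923=9.791; a1=3.000 < 9.791 ≤ a1+a2=25.400 → R2 fires; Q=6 B=8 Z=7
Draw 2: a1=3.000, a2=19.200, a3=24.640, a4=2.947, a5=3.936, a0=53.723; τ=−ln(0.2087)/53.723=0.029 → t=0.106; u2·a0=0.3595·53.723=19.313; a1=3.000 < 19.313 ≤ a1+a2=22.200 → R2 fires; Q=5 B=8 Z=7
Draw 3: a1=3.000, a2=16.000, a3=24.640, a4=2.947, a5=3.936, a0=50.523; τ=−ln(0.7327)/50.523=0.006 → t=0.112; u2·a0=0.5209·50.523=26.317; a1+a2=19.000 < 26.317 ≤ a1+…+a3=43.640 → R3 fires; Q=7 B=7 Z=6
Draw 4: a1=2.625, a2=19.600, a3=18.480, a4=2.526, a5=3.444, a0=46.675; τ=−ln(0.3782)/46.675=0.021 → t=0.133; u2·a0=0.2431·46.675=11.347; a1=2.625 < 11.347 ≤ a1+a2=22.225 → R2 fires; Q=6 B=7 Z=6
Draw 5: a1=2.625, a2=16.800, a3=18.480, a4=2.526, a5=3.444, a0=43.875; τ=−ln(0.5487)/43.875=0.014 → t=0.146; u2·a0=0.1368·43.875=6.002; a1=2.625 < 6.002 ≤ a1+a2=19.425 → R2 fires; Q=5 B=7 Z=6
Draw 6: a1=2.625, a2=14.000, a3=18.480, a4=2.526, a5=3.444, a0=41.075; τ=−ln(0.4641)/41.075=0.019 → t=0.165; u2·a0=0.9594·41.075=39.407; a1+…+a4=37.631 < 39.407 ≤ a1+…+a5=41.075 → R5 fires; Q=5 B=6 Z=8
Draw 7: a1=2.250, a2=12.000, a3=21.120, a4=3.368, a5=2.952, a0=41.690; τ=−ln(0.2603)/41.690=0.032 → t=0.197; u2·a0=0.1820·41.690=7.588; a1=2.250 < 7.588 ≤ a1+a2=14.250 → R2 fires; Q=4 B=6 Z=8
Draw 8: a1=2.250, a2=9.600, a3=21.120, a4=3.368, a5=2.952, a0=39.290; τ=−ln(0.3521)/39.290=0.027 → t=0.224; u2·a0=0.9839·39.290=38.657; a1+…+a4=36.338 < 38.657 ≤ a1+…+a5=39.290 → R5 fires; Q=4 B=5 Z=10
Draw 9: a1=1.875, a2=8.000, a3=22.000, a4=4.210, a5=2.460, a0=38.545; τ=−ln(0.4710)/38.545=0.020 → t=0.243; u2·a0=0.5697·38.545=21.959; a1+a2=9.875 < 21.959 ≤ a1+…+a3=31.875 → R3 fires; Q=6 B=4 Z=9
Draw 10: a1=1.500, a2=9.600, a3=15.840, a4=3.789, a5=1.968, a0=32.697; τ=−ln(0.3662)/32.697=0.031 → t=0.274; u2·a0=0.6442·32.697=21.063; a1+a2=11.100 < 21.063 ≤ a1+…+a3=26.940 → R3 fires; Q=8 B=3 Z=8
Draw 11: a1=1.125, a2=9.600, a3=10.560, a4=3.368, a5=1.476, a0=26.129; τ=−ln(0.3828)/26.129=0.037 → t=0.311 > T=0.3: stop.
Read off B at T=0.3: 3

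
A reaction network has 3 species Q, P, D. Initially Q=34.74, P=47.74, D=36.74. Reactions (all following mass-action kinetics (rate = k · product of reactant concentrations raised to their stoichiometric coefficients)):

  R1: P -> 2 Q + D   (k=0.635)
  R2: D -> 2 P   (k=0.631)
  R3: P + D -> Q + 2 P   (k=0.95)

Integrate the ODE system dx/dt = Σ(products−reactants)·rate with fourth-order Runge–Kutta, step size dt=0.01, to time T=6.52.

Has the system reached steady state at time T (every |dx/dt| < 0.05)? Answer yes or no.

Steady state at T: no

RK4 with dt=0.01: 652 steps to T=6.52. Trajectory (selected grid times):
t=0.00: Q=34.74 P=47.74 D=36.74
t=0.72: Q=184.70 P=84.49 D=0.66
t=1.45: Q=302.10 P=84.79 D=0.66
t=2.17: Q=418.30 P=85.09 D=0.66
t=2.90: Q=536.55 P=85.40 D=0.66
t=3.62: Q=653.59 P=85.70 D=0.66
t=4.35: Q=772.67 P=86.01 D=0.66
t=5.07: Q=890.54 P=86.31 D=0.66
t=5.80: Q=1010.47 P=86.61 D=0.66
t=6.52: Q=1129.18 P=86.91 D=0.66
Rates at T: R1=55.1907, R2=0.4186, R3=54.7721
dx/dt at T (Σ net stoichiometry × rate): Q=+165.1535, P=+0.4186, D=+0.0000
Largest |dx/dt| is |+165.1535| (Q) ≥ 0.05 → not steady.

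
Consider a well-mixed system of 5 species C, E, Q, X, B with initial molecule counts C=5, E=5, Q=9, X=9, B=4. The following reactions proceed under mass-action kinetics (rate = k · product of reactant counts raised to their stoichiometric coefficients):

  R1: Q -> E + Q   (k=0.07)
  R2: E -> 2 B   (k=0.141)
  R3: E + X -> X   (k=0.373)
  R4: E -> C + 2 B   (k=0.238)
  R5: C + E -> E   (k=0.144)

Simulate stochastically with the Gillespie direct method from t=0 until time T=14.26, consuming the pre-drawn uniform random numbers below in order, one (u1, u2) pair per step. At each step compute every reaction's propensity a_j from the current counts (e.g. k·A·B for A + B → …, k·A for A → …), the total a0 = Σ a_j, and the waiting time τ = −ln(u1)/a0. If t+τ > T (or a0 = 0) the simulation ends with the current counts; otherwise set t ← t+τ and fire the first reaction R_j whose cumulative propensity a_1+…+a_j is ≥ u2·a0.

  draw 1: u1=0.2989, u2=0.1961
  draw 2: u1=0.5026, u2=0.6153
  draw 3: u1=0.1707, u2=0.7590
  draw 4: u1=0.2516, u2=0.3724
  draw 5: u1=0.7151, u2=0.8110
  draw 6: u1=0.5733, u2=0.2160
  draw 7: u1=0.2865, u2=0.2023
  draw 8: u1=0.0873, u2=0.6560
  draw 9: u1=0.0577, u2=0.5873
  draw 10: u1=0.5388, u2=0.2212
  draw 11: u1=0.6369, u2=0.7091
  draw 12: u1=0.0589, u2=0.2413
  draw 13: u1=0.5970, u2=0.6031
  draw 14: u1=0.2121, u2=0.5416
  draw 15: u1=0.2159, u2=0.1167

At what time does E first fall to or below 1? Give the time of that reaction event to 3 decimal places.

Threshold first reached at t = 0.361

t=0.000: C=5 E=5 Q=9 X=9 B=4
Draw 1: a1=0.630, a2=0.705, a3=16.785, a4=1.190, a5=3.600, a0=22.910; τ=−ln(0.2989)/22.910=0.053 → t=0.053; u2·a0=0.1961·22.910=4.493; a1+a2=1.335 < 4.493 ≤ a1+…+a3=18.120 → R3 fires; C=5 E=4 Q=9 X=9 B=4
Draw 2: a1=0.630, a2=0.564, a3=13.428, a4=0.952, a5=2.880, a0=18.454; τ=−ln(0.5026)/18.454=0.037 → t=0.090; u2·a0=0.6153·18.454=11.355; a1+a2=1.194 < 11.355 ≤ a1+…+a3=14.622 → R3 fires; C=5 E=3 Q=9 X=9 B=4
Draw 3: a1=0.630, a2=0.423, a3=10.071, a4=0.714, a5=2.160, a0=13.998; τ=−ln(0.1707)/13.998=0.126 → t=0.216; u2·a0=0.7590·13.998=10.624; a1+a2=1.053 < 10.624 ≤ a1+…+a3=11.124 → R3 fires; C=5 E=2 Q=9 X=9 B=4
Draw 4: a1=0.630, a2=0.282, a3=6.714, a4=0.476, a5=1.440, a0=9.542; τ=−ln(0.2516)/9.542=0.145 → t=0.361; u2·a0=0.3724·9.542=3.553; a1+a2=0.912 < 3.553 ≤ a1+…+a3=7.626 → R3 fires; C=5 E=1 Q=9 X=9 B=4
Draw 5: a1=0.630, a2=0.141, a3=3.357, a4=0.238, a5=0.720, a0=5.086; τ=−ln(0.7151)/5.086=0.066 → t=0.427; u2·a0=0.8110·5.086=4.125; a1+a2=0.771 < 4.125 ≤ a1+…+a3=4.128 → R3 fires; C=5 E=0 Q=9 X=9 B=4
Draw 6: a1=0.630, a2=0.000, a3=0.000, a4=0.000, a5=0.000, a0=0.630; τ=−ln(0.5733)/0.630=0.883 → t=1.310; u2·a0=0.2160·0.630=0.136 ≤ a1=0.630 → R1 fires; C=5 E=1 Q=9 X=9 B=4
Draw 7: a1=0.630, a2=0.141, a3=3.357, a4=0.238, a5=0.720, a0=5.086; τ=−ln(0.2865)/5.086=0.246 → t=1.556; u2·a0=0.2023·5.086=1.029; a1+a2=0.771 < 1.029 ≤ a1+…+a3=4.128 → R3 fires; C=5 E=0 Q=9 X=9 B=4
Draw 8: a1=0.630, a2=0.000, a3=0.000, a4=0.000, a5=0.000, a0=0.630; τ=−ln(0.0873)/0.630=3.870 → t=5.426; u2·a0=0.6560·0.630=0.413 ≤ a1=0.630 → R1 fires; C=5 E=1 Q=9 X=9 B=4
Draw 9: a1=0.630, a2=0.141, a3=3.357, a4=0.238, a5=0.720, a0=5.086; τ=−ln(0.0577)/5.086=0.561 → t=5.987; u2·a0=0.5873·5.086=2.987; a1+a2=0.771 < 2.987 ≤ a1+…+a3=4.128 → R3 fires; C=5 E=0 Q=9 X=9 B=4
Draw 10: a1=0.630, a2=0.000, a3=0.000, a4=0.000, a5=0.000, a0=0.630; τ=−ln(0.5388)/0.630=0.982 → t=6.969; u2·a0=0.2212·0.630=0.139 ≤ a1=0.630 → R1 fires; C=5 E=1 Q=9 X=9 B=4
Draw 11: a1=0.630, a2=0.141, a3=3.357, a4=0.238, a5=0.720, a0=5.086; τ=−ln(0.6369)/5.086=0.089 → t=7.057; u2·a0=0.7091·5.086=3.606; a1+a2=0.771 < 3.606 ≤ a1+…+a3=4.128 → R3 fires; C=5 E=0 Q=9 X=9 B=4
Draw 12: a1=0.630, a2=0.000, a3=0.000, a4=0.000, a5=0.000, a0=0.630; τ=−ln(0.0589)/0.630=4.495 → t=11.552; u2·a0=0.2413·0.630=0.152 ≤ a1=0.630 → R1 fires; C=5 E=1 Q=9 X=9 B=4
Draw 13: a1=0.630, a2=0.141, a3=3.357, a4=0.238, a5=0.720, a0=5.086; τ=−ln(0.5970)/5.086=0.101 → t=11.654; u2·a0=0.6031·5.086=3.067; a1+a2=0.771 < 3.067 ≤ a1+…+a3=4.128 → R3 fires; C=5 E=0 Q=9 X=9 B=4
Draw 14: a1=0.630, a2=0.000, a3=0.000, a4=0.000, a5=0.000, a0=0.630; τ=−ln(0.2121)/0.630=2.461 → t=14.115; u2·a0=0.5416·0.630=0.341 ≤ a1=0.630 → R1 fires; C=5 E=1 Q=9 X=9 B=4
Draw 15: a1=0.630, a2=0.141, a3=3.357, a4=0.238, a5=0.720, a0=5.086; τ=−ln(0.2159)/5.086=0.301 → t=14.417 > T=14.26: stop.
E first becomes ≤ 1 when it reaches 1 at the event at t=0.361.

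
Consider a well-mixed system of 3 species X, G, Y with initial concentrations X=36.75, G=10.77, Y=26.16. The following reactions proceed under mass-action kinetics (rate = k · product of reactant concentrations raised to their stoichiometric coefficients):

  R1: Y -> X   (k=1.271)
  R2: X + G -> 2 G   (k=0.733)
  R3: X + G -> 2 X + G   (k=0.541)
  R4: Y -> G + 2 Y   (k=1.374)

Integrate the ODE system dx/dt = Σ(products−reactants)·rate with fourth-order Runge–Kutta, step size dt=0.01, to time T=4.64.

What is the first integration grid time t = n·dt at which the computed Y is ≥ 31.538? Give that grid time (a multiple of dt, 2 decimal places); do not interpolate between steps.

RK4 with dt=0.01: 464 steps to T=4.64. Trajectory (selected grid times):
t=0.00: X=36.75 G=10.77 Y=26.16
t=0.52: X=0.79 G=235.07 Y=27.60
t=1.03: X=0.60 G=325.79 Y=29.09
t=1.55: X=0.48 G=422.96 Y=30.69
t=1.81: X=0.44 G=473.47 Y=31.52
t=1.82: X=0.44 G=475.44 Y=31.55
t=2.06: X=0.41 G=523.29 Y=32.34
t=2.58: X=0.36 G=631.06 Y=34.12
t=3.09: X=0.32 G=742.46 Y=35.96
t=3.61: X=0.29 G=862.18 Y=37.94
t=4.12: X=0.27 G=985.97 Y=39.99
t=4.64: X=0.25 G=1119.04 Y=42.19
Y(1.81)=31.521 < 31.538 but Y(1.82)=31.554 ≥ 31.538, so the first grid time is t=1.82.

Threshold first reached at t = 1.82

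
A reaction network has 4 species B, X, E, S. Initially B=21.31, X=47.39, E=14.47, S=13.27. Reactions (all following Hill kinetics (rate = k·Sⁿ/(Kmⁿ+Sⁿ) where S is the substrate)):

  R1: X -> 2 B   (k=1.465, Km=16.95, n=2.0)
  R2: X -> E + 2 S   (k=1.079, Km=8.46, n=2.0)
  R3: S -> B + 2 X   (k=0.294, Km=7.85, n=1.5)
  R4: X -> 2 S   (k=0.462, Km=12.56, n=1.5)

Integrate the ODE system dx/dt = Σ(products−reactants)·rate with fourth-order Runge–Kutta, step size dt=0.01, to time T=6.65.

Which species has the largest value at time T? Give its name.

Dominant species at T: B

RK4 with dt=0.01: 665 steps to T=6.65. Trajectory (selected grid times):
t=0.00: B=21.31 X=47.39 E=14.47 S=13.27
t=0.74: B=23.38 X=45.67 E=15.24 S=15.26
t=1.48: B=25.44 X=43.98 E=16.01 S=17.24
t=2.22: B=27.49 X=42.31 E=16.78 S=19.19
t=2.96: B=29.52 X=40.67 E=17.55 S=21.14
t=3.69: B=31.51 X=39.08 E=18.30 S=23.04
t=4.43: B=33.50 X=37.49 E=19.06 S=24.96
t=5.17: B=35.48 X=35.93 E=19.82 S=26.86
t=5.91: B=37.43 X=34.39 E=20.58 S=28.74
t=6.65: B=39.35 X=32.88 E=21.33 S=30.61
At T=6.65: B=39.35 X=32.88 E=21.33 S=30.61; the largest is B.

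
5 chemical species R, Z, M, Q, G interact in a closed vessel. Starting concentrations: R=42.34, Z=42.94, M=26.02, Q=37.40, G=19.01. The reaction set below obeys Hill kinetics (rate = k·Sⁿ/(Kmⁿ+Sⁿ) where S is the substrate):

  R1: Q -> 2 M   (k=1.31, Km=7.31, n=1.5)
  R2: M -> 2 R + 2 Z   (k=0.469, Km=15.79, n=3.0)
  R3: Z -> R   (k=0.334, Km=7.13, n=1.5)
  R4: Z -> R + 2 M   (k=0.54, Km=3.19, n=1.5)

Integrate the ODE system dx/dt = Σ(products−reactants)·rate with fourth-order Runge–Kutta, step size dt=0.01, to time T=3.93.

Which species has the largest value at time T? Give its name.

Dominant species at T: R

RK4 with dt=0.01: 393 steps to T=3.93. Trajectory (selected grid times):
t=0.00: R=42.34 Z=42.94 M=26.02 Q=37.40 G=19.01
t=0.44: R=43.05 Z=42.91 M=27.38 Q=36.87 G=19.01
t=0.87: R=43.76 Z=42.89 M=28.69 Q=36.35 G=19.01
t=1.31: R=44.48 Z=42.88 M=30.04 Q=35.82 G=19.01
t=1.75: R=45.22 Z=42.87 M=31.38 Q=35.30 G=19.01
t=2.18: R=45.94 Z=42.87 M=32.68 Q=34.78 G=19.01
t=2.62: R=46.68 Z=42.87 M=34.01 Q=34.26 G=19.01
t=3.06: R=47.43 Z=42.88 M=35.33 Q=33.73 G=19.01
t=3.49: R=48.17 Z=42.89 M=36.63 Q=33.22 G=19.01
t=3.93: R=48.92 Z=42.90 M=37.94 Q=32.70 G=19.01
At T=3.93: R=48.92 Z=42.90 M=37.94 Q=32.70 G=19.01; the largest is R.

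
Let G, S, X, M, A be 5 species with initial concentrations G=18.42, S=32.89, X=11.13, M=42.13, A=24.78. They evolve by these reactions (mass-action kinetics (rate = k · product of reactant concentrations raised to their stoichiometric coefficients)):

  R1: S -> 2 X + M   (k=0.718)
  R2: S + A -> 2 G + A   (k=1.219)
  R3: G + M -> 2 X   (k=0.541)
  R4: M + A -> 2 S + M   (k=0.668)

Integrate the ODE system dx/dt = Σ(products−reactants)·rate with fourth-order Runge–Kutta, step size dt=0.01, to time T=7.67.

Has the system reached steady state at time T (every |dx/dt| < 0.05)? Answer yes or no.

Steady state at T: yes

RK4 with dt=0.01: 767 steps to T=7.67. Trajectory (selected grid times):
t=0.00: G=18.42 S=32.89 X=11.13 M=42.13 A=24.78
t=0.85: G=102.16 S=0.03 X=110.99 M=0.00 A=6.82
t=1.70: G=102.20 S=0.00 X=111.00 M=0.00 A=6.82
t=2.56: G=102.20 S=0.00 X=111.00 M=0.00 A=6.82
t=3.41: G=102.20 S=0.00 X=111.00 M=0.00 A=6.82
t=4.26: G=102.20 S=0.00 X=111.00 M=0.00 A=6.82
t=5.11: G=102.20 S=0.00 X=111.00 M=0.00 A=6.82
t=5.97: G=102.20 S=0.00 X=111.00 M=0.00 A=6.82
t=6.82: G=102.20 S=0.00 X=111.00 M=0.00 A=6.82
t=7.67: G=102.20 S=0.00 X=111.00 M=0.00 A=6.82
Rates at T: R1=0.0000, R2=0.0000, R3=0.0000, R4=0.0000
dx/dt at T (Σ net stoichiometry × rate): G=+0.0000, S=-0.0000, X=+0.0000, M=-0.0000, A=-0.0000
Largest |dx/dt| is |+0.0000| (G) < 0.05 → steady.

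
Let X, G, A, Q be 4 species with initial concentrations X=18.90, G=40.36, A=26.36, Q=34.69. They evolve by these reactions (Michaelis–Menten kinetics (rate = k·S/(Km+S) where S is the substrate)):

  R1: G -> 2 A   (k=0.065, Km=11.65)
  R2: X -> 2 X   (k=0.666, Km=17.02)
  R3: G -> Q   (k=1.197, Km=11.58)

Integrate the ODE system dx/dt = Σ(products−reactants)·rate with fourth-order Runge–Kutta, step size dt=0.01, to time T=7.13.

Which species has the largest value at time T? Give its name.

RK4 with dt=0.01: 713 steps to T=7.13. Trajectory (selected grid times):
t=0.00: X=18.90 G=40.36 A=26.36 Q=34.69
t=0.79: X=19.18 G=39.59 A=26.44 Q=35.42
t=1.58: X=19.46 G=38.82 A=26.52 Q=36.15
t=2.38: X=19.74 G=38.04 A=26.60 Q=36.89
t=3.17: X=20.03 G=37.28 A=26.68 Q=37.61
t=3.96: X=20.31 G=36.52 A=26.75 Q=38.33
t=4.75: X=20.60 G=35.77 A=26.83 Q=39.05
t=5.55: X=20.89 G=35.00 A=26.91 Q=39.77
t=6.34: X=21.18 G=34.26 A=26.99 Q=40.48
t=7.13: X=21.47 G=33.51 A=27.06 Q=41.18
At T=7.13: X=21.47 G=33.51 A=27.06 Q=41.18; the largest is Q.

Dominant species at T: Q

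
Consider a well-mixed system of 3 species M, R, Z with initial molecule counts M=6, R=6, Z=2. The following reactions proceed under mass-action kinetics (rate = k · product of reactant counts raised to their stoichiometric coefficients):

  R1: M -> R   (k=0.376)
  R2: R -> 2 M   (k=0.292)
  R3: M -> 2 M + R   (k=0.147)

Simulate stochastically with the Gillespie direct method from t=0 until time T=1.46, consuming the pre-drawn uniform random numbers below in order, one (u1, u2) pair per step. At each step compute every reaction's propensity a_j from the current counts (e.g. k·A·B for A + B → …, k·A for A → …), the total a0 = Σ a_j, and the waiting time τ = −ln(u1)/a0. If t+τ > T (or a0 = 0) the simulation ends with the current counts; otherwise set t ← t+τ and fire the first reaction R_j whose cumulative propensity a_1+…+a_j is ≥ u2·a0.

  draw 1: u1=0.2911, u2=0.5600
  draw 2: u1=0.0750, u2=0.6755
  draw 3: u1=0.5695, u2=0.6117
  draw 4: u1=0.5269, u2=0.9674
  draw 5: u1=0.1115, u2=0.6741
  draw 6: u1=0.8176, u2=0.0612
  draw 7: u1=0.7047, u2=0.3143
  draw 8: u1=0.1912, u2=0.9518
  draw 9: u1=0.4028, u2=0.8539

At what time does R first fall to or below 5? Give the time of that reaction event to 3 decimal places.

t=0.000: M=6 R=6 Z=2
Draw 1: a1=2.256, a2=1.752, a3=0.882, a0=4.890; τ=−ln(0.2911)/4.890=0.252 → t=0.252; u2·a0=0.5600·4.890=2.738; a1=2.256 < 2.738 ≤ a1+a2=4.008 → R2 fires; M=8 R=5 Z=2
Draw 2: a1=3.008, a2=1.460, a3=1.176, a0=5.644; τ=−ln(0.0750)/5.644=0.459 → t=0.711; u2·a0=0.6755·5.644=3.813; a1=3.008 < 3.813 ≤ a1+a2=4.468 → R2 fires; M=10 R=4 Z=2
Draw 3: a1=3.760, a2=1.168, a3=1.470, a0=6.398; τ=−ln(0.5695)/6.398=0.088 → t=0.799; u2·a0=0.6117·6.398=3.914; a1=3.760 < 3.914 ≤ a1+a2=4.928 → R2 fires; M=12 R=3 Z=2
Draw 4: a1=4.512, a2=0.876, a3=1.764, a0=7.152; τ=−ln(0.5269)/7.152=0.090 → t=0.889; u2·a0=0.9674·7.152=6.919; a1+a2=5.388 < 6.919 ≤ a1+…+a3=7.152 → R3 fires; M=13 R=4 Z=2
Draw 5: a1=4.888, a2=1.168, a3=1.911, a0=7.967; τ=−ln(0.1115)/7.967=0.275 → t=1.164; u2·a0=0.6741·7.967=5.371; a1=4.888 < 5.371 ≤ a1+a2=6.056 → R2 fires; M=15 R=3 Z=2
Draw 6: a1=5.640, a2=0.876, a3=2.205, a0=8.721; τ=−ln(0.8176)/8.721=0.023 → t=1.187; u2·a0=0.0612·8.721=0.534 ≤ a1=5.640 → R1 fires; M=14 R=4 Z=2
Draw 7: a1=5.264, a2=1.168, a3=2.058, a0=8.490; τ=−ln(0.7047)/8.490=0.041 → t=1.229; u2·a0=0.3143·8.490=2.668 ≤ a1=5.264 → R1 fires; M=13 R=5 Z=2
Draw 8: a1=4.888, a2=1.460, a3=1.911, a0=8.259; τ=−ln(0.1912)/8.259=0.200 → t=1.429; u2·a0=0.9518·8.259=7.861; a1+a2=6.348 < 7.861 ≤ a1+…+a3=8.259 → R3 fires; M=14 R=6 Z=2
Draw 9: a1=5.264, a2=1.752, a3=2.058, a0=9.074; τ=−ln(0.4028)/9.074=0.100 → t=1.529 > T=1.46: stop.
R first becomes ≤ 5 when it reaches 5 at the event at t=0.252.

Threshold first reached at t = 0.252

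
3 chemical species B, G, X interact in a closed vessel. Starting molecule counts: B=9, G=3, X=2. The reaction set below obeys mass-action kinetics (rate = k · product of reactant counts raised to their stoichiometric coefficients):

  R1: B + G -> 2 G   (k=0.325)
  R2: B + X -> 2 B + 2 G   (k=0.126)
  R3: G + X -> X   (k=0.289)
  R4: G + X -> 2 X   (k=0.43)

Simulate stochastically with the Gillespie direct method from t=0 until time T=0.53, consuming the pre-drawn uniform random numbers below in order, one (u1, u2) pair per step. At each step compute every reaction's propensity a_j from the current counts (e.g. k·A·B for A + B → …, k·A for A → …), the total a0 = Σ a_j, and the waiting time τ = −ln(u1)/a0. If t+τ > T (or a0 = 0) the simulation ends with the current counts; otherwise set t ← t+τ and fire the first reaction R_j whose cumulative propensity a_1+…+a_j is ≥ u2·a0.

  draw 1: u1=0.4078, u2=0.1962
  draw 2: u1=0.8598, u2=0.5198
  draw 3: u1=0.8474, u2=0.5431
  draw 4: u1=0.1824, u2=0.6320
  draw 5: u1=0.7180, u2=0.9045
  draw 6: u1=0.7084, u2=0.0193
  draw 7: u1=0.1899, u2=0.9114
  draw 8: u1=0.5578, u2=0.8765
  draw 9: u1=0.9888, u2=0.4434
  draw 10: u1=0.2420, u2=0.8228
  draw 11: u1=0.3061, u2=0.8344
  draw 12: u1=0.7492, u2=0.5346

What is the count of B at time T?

B at T = 5

t=0.000: B=9 G=3 X=2
Draw 1: a1=8.775, a2=2.268, a3=1.734, a4=2.580, a0=15.357; τ=−ln(0.4078)/15.357=0.058 → t=0.058; u2·a0=0.1962·15.357=3.013 ≤ a1=8.775 → R1 fires; B=8 G=4 X=2
Draw 2: a1=10.400, a2=2.016, a3=2.312, a4=3.440, a0=18.168; τ=−ln(0.8598)/18.168=0.008 → t=0.067; u2·a0=0.5198·18.168=9.444 ≤ a1=10.400 → R1 fires; B=7 G=5 X=2
Draw 3: a1=11.375, a2=1.764, a3=2.890, a4=4.300, a0=20.329; τ=−ln(0.8474)/20.329=0.008 → t=0.075; u2·a0=0.5431·20.329=11.041 ≤ a1=11.375 → R1 fires; B=6 G=6 X=2
Draw 4: a1=11.700, a2=1.512, a3=3.468, a4=5.160, a0=21.840; τ=−ln(0.1824)/21.840=0.078 → t=0.153; u2·a0=0.6320·21.840=13.803; a1+a2=13.212 < 13.803 ≤ a1+…+a3=16.680 → R3 fires; B=6 G=5 X=2
Draw 5: a1=9.750, a2=1.512, a3=2.890, a4=4.300, a0=18.452; τ=−ln(0.7180)/18.452=0.018 → t=0.171; u2·a0=0.9045·18.452=16.690; a1+…+a3=14.152 < 16.690 ≤ a1+…+a4=18.452 → R4 fires; B=6 G=4 X=3
Draw 6: a1=7.800, a2=2.268, a3=3.468, a4=5.160, a0=18.696; τ=−ln(0.7084)/18.696=0.018 → t=0.189; u2·a0=0.0193·18.696=0.361 ≤ a1=7.800 → R1 fires; B=5 G=5 X=3
Draw 7: a1=8.125, a2=1.890, a3=4.335, a4=6.450, a0=20.800; τ=−ln(0.1899)/20.800=0.080 → t=0.269; u2·a0=0.9114·20.800=18.957; a1+…+a3=14.350 < 18.957 ≤ a1+…+a4=20.800 → R4 fires; B=5 G=4 X=4
Draw 8: a1=6.500, a2=2.520, a3=4.624, a4=6.880, a0=20.524; τ=−ln(0.5578)/20.524=0.028 → t=0.297; u2·a0=0.8765·20.524=17.989; a1+…+a3=13.644 < 17.989 ≤ a1+…+a4=20.524 → R4 fires; B=5 G=3 X=5
Draw 9: a1=4.875, a2=3.150, a3=4.335, a4=6.450, a0=18.810; τ=−ln(0.9888)/18.810=0.001 → t=0.298; u2·a0=0.4434·18.810=8.340; a1+a2=8.025 < 8.340 ≤ a1+…+a3=12.360 → R3 fires; B=5 G=2 X=5
Draw 10: a1=3.250, a2=3.150, a3=2.890, a4=4.300, a0=13.590; τ=−ln(0.2420)/13.590=0.104 → t=0.402; u2·a0=0.8228·13.590=11.182; a1+…+a3=9.290 < 11.182 ≤ a1+…+a4=13.590 → R4 fires; B=5 G=1 X=6
Draw 11: a1=1.625, a2=3.780, a3=1.734, a4=2.580, a0=9.719; τ=−ln(0.3061)/9.719=0.122 → t=0.524; u2·a0=0.8344·9.719=8.110; a1+…+a3=7.139 < 8.110 ≤ a1+…+a4=9.719 → R4 fires; B=5 G=0 X=7
Draw 12: a1=0.000, a2=4.410, a3=0.000, a4=0.000, a0=4.410; τ=−ln(0.7492)/4.410=0.065 → t=0.590 > T=0.53: stop.
Read off B at T=0.53: 5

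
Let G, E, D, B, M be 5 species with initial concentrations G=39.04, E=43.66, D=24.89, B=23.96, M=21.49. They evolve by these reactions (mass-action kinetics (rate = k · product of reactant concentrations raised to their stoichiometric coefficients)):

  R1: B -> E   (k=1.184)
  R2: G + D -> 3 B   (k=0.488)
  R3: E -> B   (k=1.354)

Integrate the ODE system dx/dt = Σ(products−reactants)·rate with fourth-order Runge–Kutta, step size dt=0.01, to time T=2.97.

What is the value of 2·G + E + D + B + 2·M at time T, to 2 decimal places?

Check how each reaction changes W = 2·G + E + D + B + 2·M (weight of products minus weight of reactants):
R1: B -> E: (1·1) − (1·1) = 1 − 1 = 0
R2: G + D -> 3 B: (1·3) − (2·1 + 1·1) = 3 − 3 = 0
R3: E -> B: (1·1) − (1·1) = 1 − 1 = 0
Every reaction leaves W unchanged, so W is conserved and no simulation is needed: W(T) = W(0) = 2·39.04 + 43.66 + 24.89 + 23.96 + 2·21.49 = 213.57

Value at T = 213.57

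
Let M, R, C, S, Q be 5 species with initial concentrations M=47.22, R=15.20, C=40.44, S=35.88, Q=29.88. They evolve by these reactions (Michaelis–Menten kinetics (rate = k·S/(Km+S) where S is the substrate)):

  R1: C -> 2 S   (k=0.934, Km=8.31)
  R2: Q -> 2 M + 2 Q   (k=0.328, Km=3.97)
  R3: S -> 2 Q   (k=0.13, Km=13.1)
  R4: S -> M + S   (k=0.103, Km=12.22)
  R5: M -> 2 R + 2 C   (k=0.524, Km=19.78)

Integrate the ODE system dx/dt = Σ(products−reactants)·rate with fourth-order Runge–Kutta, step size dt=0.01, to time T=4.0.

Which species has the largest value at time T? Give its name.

Dominant species at T: M

RK4 with dt=0.01: 400 steps to T=4.0. Trajectory (selected grid times):
t=0.00: M=47.22 R=15.20 C=40.44 S=35.88 Q=29.88
t=0.44: M=47.35 R=15.53 C=40.42 S=36.52 Q=30.09
t=0.89: M=47.48 R=15.86 C=40.41 S=37.17 Q=30.31
t=1.33: M=47.60 R=16.18 C=40.39 S=37.81 Q=30.52
t=1.78: M=47.73 R=16.52 C=40.38 S=38.47 Q=30.74
t=2.22: M=47.86 R=16.84 C=40.36 S=39.11 Q=30.95
t=2.67: M=47.99 R=17.18 C=40.35 S=39.76 Q=31.17
t=3.11: M=48.12 R=17.50 C=40.33 S=40.40 Q=31.38
t=3.56: M=48.25 R=17.84 C=40.32 S=41.05 Q=31.60
t=4.00: M=48.38 R=18.16 C=40.31 S=41.69 Q=31.82
At T=4.0: M=48.38 R=18.16 C=40.31 S=41.69 Q=31.82; the largest is M.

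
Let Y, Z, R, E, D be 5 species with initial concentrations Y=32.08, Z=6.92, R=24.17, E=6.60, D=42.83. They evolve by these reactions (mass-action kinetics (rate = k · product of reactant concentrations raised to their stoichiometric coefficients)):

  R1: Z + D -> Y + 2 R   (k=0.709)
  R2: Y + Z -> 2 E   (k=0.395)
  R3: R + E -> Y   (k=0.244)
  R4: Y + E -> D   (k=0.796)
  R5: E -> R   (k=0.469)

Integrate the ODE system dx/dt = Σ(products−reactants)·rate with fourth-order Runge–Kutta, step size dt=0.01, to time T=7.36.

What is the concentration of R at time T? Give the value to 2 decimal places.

R at T = 31.82

RK4 with dt=0.01: 736 steps to T=7.36. Trajectory (selected grid times):
t=0.00: Y=32.08 Z=6.92 R=24.17 E=6.60 D=42.83
t=0.82: Y=29.29 Z=0.00 R=31.82 E=0.00 D=45.98
t=1.64: Y=29.29 Z=0.00 R=31.82 E=0.00 D=45.98
t=2.45: Y=29.29 Z=0.00 R=31.82 E=0.00 D=45.98
t=3.27: Y=29.29 Z=0.00 R=31.82 E=0.00 D=45.98
t=4.09: Y=29.29 Z=0.00 R=31.82 E=0.00 D=45.98
t=4.91: Y=29.29 Z=0.00 R=31.82 E=0.00 D=45.98
t=5.72: Y=29.29 Z=0.00 R=31.82 E=0.00 D=45.98
t=6.54: Y=29.29 Z=0.00 R=31.82 E=0.00 D=45.98
t=7.36: Y=29.29 Z=0.00 R=31.82 E=0.00 D=45.98
Read off R at T=7.36: 31.82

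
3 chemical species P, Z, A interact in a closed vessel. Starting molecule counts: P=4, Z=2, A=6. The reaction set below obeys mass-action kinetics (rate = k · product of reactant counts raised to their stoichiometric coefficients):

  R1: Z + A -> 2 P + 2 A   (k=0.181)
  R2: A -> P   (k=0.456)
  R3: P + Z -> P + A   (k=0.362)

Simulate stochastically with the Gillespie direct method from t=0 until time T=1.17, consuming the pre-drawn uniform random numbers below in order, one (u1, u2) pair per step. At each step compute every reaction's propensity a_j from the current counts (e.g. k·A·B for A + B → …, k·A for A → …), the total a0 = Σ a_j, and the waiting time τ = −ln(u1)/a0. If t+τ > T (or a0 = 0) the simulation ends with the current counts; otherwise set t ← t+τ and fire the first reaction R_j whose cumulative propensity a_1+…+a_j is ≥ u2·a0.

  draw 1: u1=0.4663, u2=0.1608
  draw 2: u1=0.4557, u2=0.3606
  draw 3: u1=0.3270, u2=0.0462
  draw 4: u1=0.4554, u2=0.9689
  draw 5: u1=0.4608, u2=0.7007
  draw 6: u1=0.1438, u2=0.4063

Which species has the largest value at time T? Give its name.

t=0.000: P=4 Z=2 A=6
Draw 1: a1=2.172, a2=2.736, a3=2.896, a0=7.804; τ=−ln(0.4663)/7.804=0.098 → t=0.098; u2·a0=0.1608·7.804=1.255 ≤ a1=2.172 → R1 fires; P=6 Z=1 A=7
Draw 2: a1=1.267, a2=3.192, a3=2.172, a0=6.631; τ=−ln(0.4557)/6.631=0.119 → t=0.216; u2·a0=0.3606·6.631=2.391; a1=1.267 < 2.391 ≤ a1+a2=4.459 → R2 fires; P=7 Z=1 A=6
Draw 3: a1=1.086, a2=2.736, a3=2.534, a0=6.356; τ=−ln(0.3270)/6.356=0.176 → t=0.392; u2·a0=0.0462·6.356=0.294 ≤ a1=1.086 → R1 fires; P=9 Z=0 A=7
Draw 4: a1=0.000, a2=3.192, a3=0.000, a0=3.192; τ=−ln(0.4554)/3.192=0.246 → t=0.639; u2·a0=0.9689·3.192=3.093; a1=0.000 < 3.093 ≤ a1+a2=3.192 → R2 fires; P=10 Z=0 A=6
Draw 5: a1=0.000, a2=2.736, a3=0.000, a0=2.736; τ=−ln(0.4608)/2.736=0.283 → t=0.922; u2·a0=0.7007·2.736=1.917; a1=0.000 < 1.917 ≤ a1+a2=2.736 → R2 fires; P=11 Z=0 A=5
Draw 6: a1=0.000, a2=2.280, a3=0.000, a0=2.280; τ=−ln(0.1438)/2.280=0.851 → t=1.772 > T=1.17: stop.
At T=1.17: P=11 Z=0 A=5; the largest is P.

Dominant species at T: P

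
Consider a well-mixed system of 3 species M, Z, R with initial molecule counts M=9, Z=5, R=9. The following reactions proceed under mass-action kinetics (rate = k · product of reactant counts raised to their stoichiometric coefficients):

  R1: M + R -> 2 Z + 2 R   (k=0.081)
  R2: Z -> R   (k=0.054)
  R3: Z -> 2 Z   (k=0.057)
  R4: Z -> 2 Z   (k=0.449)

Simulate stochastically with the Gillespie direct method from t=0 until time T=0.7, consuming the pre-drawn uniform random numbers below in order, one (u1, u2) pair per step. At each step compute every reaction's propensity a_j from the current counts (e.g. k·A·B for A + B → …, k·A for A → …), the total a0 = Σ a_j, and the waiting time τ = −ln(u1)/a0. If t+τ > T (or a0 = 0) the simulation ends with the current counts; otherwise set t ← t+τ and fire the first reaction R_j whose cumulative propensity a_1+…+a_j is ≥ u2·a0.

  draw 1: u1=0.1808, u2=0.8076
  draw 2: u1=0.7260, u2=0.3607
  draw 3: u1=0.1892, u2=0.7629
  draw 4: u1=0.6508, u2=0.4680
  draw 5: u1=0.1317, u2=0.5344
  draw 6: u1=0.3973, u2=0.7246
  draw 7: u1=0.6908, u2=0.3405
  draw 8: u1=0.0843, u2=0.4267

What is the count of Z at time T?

Z at T = 13

t=0.000: M=9 Z=5 R=9
Draw 1: a1=6.561, a2=0.270, a3=0.285, a4=2.245, a0=9.361; τ=−ln(0.1808)/9.361=0.183 → t=0.183; u2·a0=0.8076·9.361=7.560; a1+…+a3=7.116 < 7.560 ≤ a1+…+a4=9.361 → R4 fires; M=9 Z=6 R=9
Draw 2: a1=6.561, a2=0.324, a3=0.342, a4=2.694, a0=9.921; τ=−ln(0.7260)/9.921=0.032 → t=0.215; u2·a0=0.3607·9.921=3.579 ≤ a1=6.561 → R1 fires; M=8 Z=8 R=10
Draw 3: a1=6.480, a2=0.432, a3=0.456, a4=3.592, a0=10.960; τ=−ln(0.1892)/10.960=0.152 → t=0.367; u2·a0=0.7629·10.960=8.361; a1+…+a3=7.368 < 8.361 ≤ a1+…+a4=10.960 → R4 fires; M=8 Z=9 R=10
Draw 4: a1=6.480, a2=0.486, a3=0.513, a4=4.041, a0=11.520; τ=−ln(0.6508)/11.520=0.037 → t=0.404; u2·a0=0.4680·11.520=5.391 ≤ a1=6.480 → R1 fires; M=7 Z=11 R=11
Draw 5: a1=6.237, a2=0.594, a3=0.627, a4=4.939, a0=12.397; τ=−ln(0.1317)/12.397=0.164 → t=0.568; u2·a0=0.5344·12.397=6.625; a1=6.237 < 6.625 ≤ a1+a2=6.831 → R2 fires; M=7 Z=10 R=12
Draw 6: a1=6.804, a2=0.540, a3=0.570, a4=4.490, a0=12.404; τ=−ln(0.3973)/12.404=0.074 → t=0.642; u2·a0=0.7246·12.404=8.988; a1+…+a3=7.914 < 8.988 ≤ a1+…+a4=12.404 → R4 fires; M=7 Z=11 R=12
Draw 7: a1=6.804, a2=0.594, a3=0.627, a4=4.939, a0=12.964; τ=−ln(0.6908)/12.964=0.029 → t=0.671; u2·a0=0.3405·12.964=4.414 ≤ a1=6.804 → R1 fires; M=6 Z=13 R=13
Draw 8: a1=6.318, a2=0.702, a3=0.741, a4=5.837, a0=13.598; τ=−ln(0.0843)/13.598=0.182 → t=0.853 > T=0.7: stop.
Read off Z at T=0.7: 13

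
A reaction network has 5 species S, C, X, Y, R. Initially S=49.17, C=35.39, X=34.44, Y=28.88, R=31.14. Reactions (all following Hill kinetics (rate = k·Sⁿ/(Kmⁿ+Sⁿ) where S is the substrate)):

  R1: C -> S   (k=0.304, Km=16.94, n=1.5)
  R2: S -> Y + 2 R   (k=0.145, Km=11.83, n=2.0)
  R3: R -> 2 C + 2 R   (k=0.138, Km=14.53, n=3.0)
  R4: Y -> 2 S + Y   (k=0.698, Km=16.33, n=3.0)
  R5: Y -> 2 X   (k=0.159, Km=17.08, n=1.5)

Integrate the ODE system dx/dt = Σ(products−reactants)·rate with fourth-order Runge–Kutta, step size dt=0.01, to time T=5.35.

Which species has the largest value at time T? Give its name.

RK4 with dt=0.01: 535 steps to T=5.35. Trajectory (selected grid times):
t=0.00: S=49.17 C=35.39 X=34.44 Y=28.88 R=31.14
t=0.59: S=49.92 C=35.40 X=34.57 Y=28.90 R=31.38
t=1.19: S=50.69 C=35.42 X=34.70 Y=28.91 R=31.62
t=1.78: S=51.44 C=35.43 X=34.83 Y=28.93 R=31.85
t=2.38: S=52.20 C=35.45 X=34.96 Y=28.95 R=32.09
t=2.97: S=52.95 C=35.46 X=35.09 Y=28.96 R=32.33
t=3.57: S=53.72 C=35.47 X=35.22 Y=28.98 R=32.57
t=4.16: S=54.47 C=35.49 X=35.35 Y=29.00 R=32.81
t=4.76: S=55.23 C=35.50 X=35.48 Y=29.02 R=33.05
t=5.35: S=55.99 C=35.52 X=35.61 Y=29.03 R=33.29
At T=5.35: S=55.99 C=35.52 X=35.61 Y=29.03 R=33.29; the largest is S.

Dominant species at T: S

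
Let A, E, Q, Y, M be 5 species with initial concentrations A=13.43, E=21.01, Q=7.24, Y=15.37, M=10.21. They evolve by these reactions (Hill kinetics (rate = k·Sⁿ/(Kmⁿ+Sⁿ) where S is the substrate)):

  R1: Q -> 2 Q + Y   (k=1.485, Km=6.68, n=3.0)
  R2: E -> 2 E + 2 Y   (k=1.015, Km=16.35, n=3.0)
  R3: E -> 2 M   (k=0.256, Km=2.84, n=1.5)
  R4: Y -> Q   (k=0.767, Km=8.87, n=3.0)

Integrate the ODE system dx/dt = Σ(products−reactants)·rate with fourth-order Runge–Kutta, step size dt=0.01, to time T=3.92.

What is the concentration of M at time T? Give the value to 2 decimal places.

RK4 with dt=0.01: 392 steps to T=3.92. Trajectory (selected grid times):
t=0.00: A=13.43 E=21.01 Q=7.24 Y=15.37 M=10.21
t=0.44: A=13.43 E=21.21 Q=7.91 Y=16.08 M=10.42
t=0.87: A=13.43 E=21.40 Q=8.62 Y=16.81 M=10.63
t=1.31: A=13.43 E=21.61 Q=9.38 Y=17.60 M=10.85
t=1.74: A=13.43 E=21.81 Q=10.15 Y=18.40 M=11.06
t=2.18: A=13.43 E=22.01 Q=10.98 Y=19.25 M=11.28
t=2.61: A=13.43 E=22.22 Q=11.81 Y=20.10 M=11.49
t=3.05: A=13.43 E=22.43 Q=12.69 Y=20.99 M=11.70
t=3.48: A=13.43 E=22.64 Q=13.56 Y=21.88 M=11.91
t=3.92: A=13.43 E=22.86 Q=14.47 Y=22.80 M=12.13
Read off M at T=3.92: 12.13

M at T = 12.13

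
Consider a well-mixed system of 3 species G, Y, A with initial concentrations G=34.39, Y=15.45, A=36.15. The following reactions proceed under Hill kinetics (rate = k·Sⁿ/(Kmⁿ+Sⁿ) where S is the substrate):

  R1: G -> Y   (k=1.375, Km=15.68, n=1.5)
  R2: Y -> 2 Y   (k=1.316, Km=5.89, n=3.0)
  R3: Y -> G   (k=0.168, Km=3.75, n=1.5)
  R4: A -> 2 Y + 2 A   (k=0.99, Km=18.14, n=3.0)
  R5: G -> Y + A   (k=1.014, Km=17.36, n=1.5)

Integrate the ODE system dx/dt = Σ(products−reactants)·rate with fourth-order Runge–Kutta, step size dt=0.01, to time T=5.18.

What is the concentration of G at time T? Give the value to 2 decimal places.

RK4 with dt=0.01: 518 steps to T=5.18. Trajectory (selected grid times):
t=0.00: G=34.39 Y=15.45 A=36.15
t=0.58: G=33.44 Y=18.15 A=37.09
t=1.15: G=32.52 Y=20.82 A=38.02
t=1.73: G=31.60 Y=23.53 A=38.96
t=2.30: G=30.70 Y=26.19 A=39.88
t=2.88: G=29.80 Y=28.90 A=40.82
t=3.45: G=28.93 Y=31.56 A=41.73
t=4.03: G=28.06 Y=34.25 A=42.66
t=4.60: G=27.22 Y=36.89 A=43.58
t=5.18: G=26.38 Y=39.57 A=44.50
Read off G at T=5.18: 26.38

G at T = 26.38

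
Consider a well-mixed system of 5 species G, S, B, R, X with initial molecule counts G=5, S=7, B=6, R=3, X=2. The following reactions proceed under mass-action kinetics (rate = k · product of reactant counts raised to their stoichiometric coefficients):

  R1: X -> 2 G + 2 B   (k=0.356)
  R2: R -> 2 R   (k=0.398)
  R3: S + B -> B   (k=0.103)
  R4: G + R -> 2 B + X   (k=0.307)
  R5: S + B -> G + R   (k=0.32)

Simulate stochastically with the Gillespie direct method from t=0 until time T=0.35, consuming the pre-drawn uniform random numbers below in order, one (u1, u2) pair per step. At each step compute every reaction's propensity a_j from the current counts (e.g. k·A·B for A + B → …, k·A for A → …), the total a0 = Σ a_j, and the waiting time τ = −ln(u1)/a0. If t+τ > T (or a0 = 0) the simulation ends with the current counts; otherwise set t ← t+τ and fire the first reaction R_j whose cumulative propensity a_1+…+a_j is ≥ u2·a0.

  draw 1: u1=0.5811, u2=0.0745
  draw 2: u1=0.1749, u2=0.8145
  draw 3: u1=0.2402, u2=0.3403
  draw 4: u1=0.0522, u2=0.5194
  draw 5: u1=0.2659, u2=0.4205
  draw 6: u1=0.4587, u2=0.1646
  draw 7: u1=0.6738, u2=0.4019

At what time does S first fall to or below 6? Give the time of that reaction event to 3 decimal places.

Threshold first reached at t = 0.089

t=0.000: G=5 S=7 B=6 R=3 X=2
Draw 1: a1=0.712, a2=1.194, a3=4.326, a4=4.605, a5=13.440, a0=24.277; τ=−ln(0.5811)/24.277=0.022 → t=0.022; u2·a0=0.0745·24.277=1.809; a1=0.712 < 1.809 ≤ a1+a2=1.906 → R2 fires; G=5 S=7 B=6 R=4 X=2
Draw 2: a1=0.712, a2=1.592, a3=4.326, a4=6.140, a5=13.440, a0=26.210; τ=−ln(0.1749)/26.210=0.067 → t=0.089; u2·a0=0.8145·26.210=21.348; a1+…+a4=12.770 < 21.348 ≤ a1+…+a5=26.210 → R5 fires; G=6 S=6 B=5 R=5 X=2
Draw 3: a1=0.712, a2=1.990, a3=3.090, a4=9.210, a5=9.600, a0=24.602; τ=−ln(0.2402)/24.602=0.058 → t=0.147; u2·a0=0.3403·24.602=8.372; a1+…+a3=5.792 < 8.372 ≤ a1+…+a4=15.002 → R4 fires; G=5 S=6 B=7 R=4 X=3
Draw 4: a1=1.068, a2=1.592, a3=4.326, a4=6.140, a5=13.440, a0=26.566; τ=−ln(0.0522)/26.566=0.111 → t=0.258; u2·a0=0.5194·26.566=13.798; a1+…+a4=13.126 < 13.798 ≤ a1+…+a5=26.566 → R5 fires; G=6 S=5 B=6 R=5 X=3
Draw 5: a1=1.068, a2=1.990, a3=3.090, a4=9.210, a5=9.600, a0=24.958; τ=−ln(0.2659)/24.958=0.053 → t=0.311; u2·a0=0.4205·24.958=10.495; a1+…+a3=6.148 < 10.495 ≤ a1+…+a4=15.358 → R4 fires; G=5 S=5 B=8 R=4 X=4
Draw 6: a1=1.424, a2=1.592, a3=4.120, a4=6.140, a5=12.800, a0=26.076; τ=−ln(0.4587)/26.076=0.030 → t=0.341; u2·a0=0.1646·26.076=4.292; a1+a2=3.016 < 4.292 ≤ a1+…+a3=7.136 → R3 fires; G=5 S=4 B=8 R=4 X=4
Draw 7: a1=1.424, a2=1.592, a3=3.296, a4=6.140, a5=10.240, a0=22.692; τ=−ln(0.6738)/22.692=0.017 → t=0.358 > T=0.35: stop.
S first becomes ≤ 6 when it reaches 6 at the event at t=0.089.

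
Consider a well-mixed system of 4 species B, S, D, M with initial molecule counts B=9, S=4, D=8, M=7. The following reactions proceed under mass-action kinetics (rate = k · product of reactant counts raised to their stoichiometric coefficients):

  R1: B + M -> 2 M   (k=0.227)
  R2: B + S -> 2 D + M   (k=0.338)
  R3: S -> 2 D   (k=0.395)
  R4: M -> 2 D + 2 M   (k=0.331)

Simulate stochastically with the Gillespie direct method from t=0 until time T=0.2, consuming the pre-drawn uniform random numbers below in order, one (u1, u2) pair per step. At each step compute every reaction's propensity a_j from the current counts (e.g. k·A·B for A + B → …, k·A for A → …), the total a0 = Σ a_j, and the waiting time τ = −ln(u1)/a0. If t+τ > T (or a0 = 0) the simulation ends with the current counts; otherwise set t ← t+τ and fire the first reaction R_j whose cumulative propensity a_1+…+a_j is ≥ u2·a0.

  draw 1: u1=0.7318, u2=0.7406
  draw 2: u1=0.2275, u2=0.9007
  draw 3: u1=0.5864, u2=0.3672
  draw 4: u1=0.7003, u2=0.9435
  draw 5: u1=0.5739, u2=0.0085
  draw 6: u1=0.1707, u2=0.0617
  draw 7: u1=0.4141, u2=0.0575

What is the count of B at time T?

B at T = 5

t=0.000: B=9 S=4 D=8 M=7
Draw 1: a1=14.301, a2=12.168, a3=1.580, a4=2.317, a0=30.366; τ=−ln(0.7318)/30.366=0.010 → t=0.010; u2·a0=0.7406·30.366=22.489; a1=14.301 < 22.489 ≤ a1+a2=26.469 → R2 fires; B=8 S=3 D=10 M=8
Draw 2: a1=14.528, a2=8.112, a3=1.185, a4=2.648, a0=26.473; τ=−ln(0.2275)/26.473=0.056 → t=0.066; u2·a0=0.9007·26.473=23.844; a1+…+a3=23.825 < 23.844 ≤ a1+…+a4=26.473 → R4 fires; B=8 S=3 D=12 M=9
Draw 3: a1=16.344, a2=8.112, a3=1.185, a4=2.979, a0=28.620; τ=−ln(0.5864)/28.620=0.019 → t=0.085; u2·a0=0.3672·28.620=10.509 ≤ a1=16.344 → R1 fires; B=7 S=3 D=12 M=10
Draw 4: a1=15.890, a2=7.098, a3=1.185, a4=3.310, a0=27.483; τ=−ln(0.7003)/27.483=0.013 → t=0.098; u2·a0=0.9435·27.483=25.930; a1+…+a3=24.173 < 25.930 ≤ a1+…+a4=27.483 → R4 fires; B=7 S=3 D=14 M=11
Draw 5: a1=17.479, a2=7.098, a3=1.185, a4=3.641, a0=29.403; τ=−ln(0.5739)/29.403=0.019 → t=0.117; u2·a0=0.0085·29.403=0.250 ≤ a1=17.479 → R1 fires; B=6 S=3 D=14 M=12
Draw 6: a1=16.344, a2=6.084, a3=1.185, a4=3.972, a0=27.585; τ=−ln(0.1707)/27.585=0.064 → t=0.181; u2·a0=0.0617·27.585=1.702 ≤ a1=16.344 → R1 fires; B=5 S=3 D=14 M=13
Draw 7: a1=14.755, a2=5.070, a3=1.185, a4=4.303, a0=25.313; τ=−ln(0.4141)/25.313=0.035 → t=0.216 > T=0.2: stop.
Read off B at T=0.2: 5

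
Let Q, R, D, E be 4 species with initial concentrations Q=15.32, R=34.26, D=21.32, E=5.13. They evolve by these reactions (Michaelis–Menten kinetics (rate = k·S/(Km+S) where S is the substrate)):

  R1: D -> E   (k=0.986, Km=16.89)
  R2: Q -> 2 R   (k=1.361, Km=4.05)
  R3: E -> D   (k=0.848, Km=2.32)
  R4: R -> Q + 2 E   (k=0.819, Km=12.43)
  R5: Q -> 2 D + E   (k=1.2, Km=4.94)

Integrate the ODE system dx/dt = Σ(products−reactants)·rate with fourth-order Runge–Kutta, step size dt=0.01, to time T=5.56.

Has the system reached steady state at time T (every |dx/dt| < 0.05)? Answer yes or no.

Steady state at T: no

RK4 with dt=0.01: 556 steps to T=5.56. Trajectory (selected grid times):
t=0.00: Q=15.32 R=34.26 D=21.32 E=5.13
t=0.62: Q=14.47 R=35.21 D=22.47 E=6.41
t=1.24: Q=13.64 R=36.15 D=23.61 E=7.67
t=1.85: Q=12.85 R=37.04 D=24.73 E=8.90
t=2.47: Q=12.06 R=37.94 D=25.85 E=10.14
t=3.09: Q=11.29 R=38.81 D=26.95 E=11.37
t=3.71: Q=10.55 R=39.65 D=28.04 E=12.59
t=4.32: Q=9.85 R=40.46 D=29.09 E=13.78
t=4.94: Q=9.15 R=41.25 D=30.13 E=14.99
t=5.56: Q=8.49 R=42.02 D=31.15 E=16.18
Rates at T: R1=0.6393, R2=0.9214, R3=0.7417, R4=0.6320, R5=0.7586
dx/dt at T (Σ net stoichiometry × rate): Q=-1.0480, R=+1.2108, D=+1.6195, E=+1.9203
Largest |dx/dt| is |+1.9203| (E) ≥ 0.05 → not steady.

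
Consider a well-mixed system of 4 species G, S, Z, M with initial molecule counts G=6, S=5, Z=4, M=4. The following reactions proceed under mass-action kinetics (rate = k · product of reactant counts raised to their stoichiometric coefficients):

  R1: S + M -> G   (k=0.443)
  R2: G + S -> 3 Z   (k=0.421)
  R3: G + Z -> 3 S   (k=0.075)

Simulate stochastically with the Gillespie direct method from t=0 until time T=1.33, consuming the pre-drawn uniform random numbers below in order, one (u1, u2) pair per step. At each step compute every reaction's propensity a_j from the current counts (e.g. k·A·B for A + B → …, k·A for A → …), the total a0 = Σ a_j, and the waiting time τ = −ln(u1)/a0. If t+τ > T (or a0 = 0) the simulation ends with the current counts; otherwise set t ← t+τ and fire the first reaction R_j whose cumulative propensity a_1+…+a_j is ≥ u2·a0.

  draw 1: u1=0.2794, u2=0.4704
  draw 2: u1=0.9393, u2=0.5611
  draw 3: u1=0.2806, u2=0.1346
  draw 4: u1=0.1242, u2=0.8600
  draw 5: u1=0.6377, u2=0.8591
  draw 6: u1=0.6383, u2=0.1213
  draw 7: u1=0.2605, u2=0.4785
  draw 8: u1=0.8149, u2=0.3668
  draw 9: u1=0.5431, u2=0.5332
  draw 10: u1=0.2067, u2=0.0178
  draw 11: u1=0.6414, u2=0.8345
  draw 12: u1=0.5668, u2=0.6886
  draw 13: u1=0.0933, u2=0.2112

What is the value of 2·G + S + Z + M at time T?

Check how each reaction changes W = 2·G + S + Z + M (weight of products minus weight of reactants):
R1: S + M -> G: (2·1) − (1·1 + 1·1) = 2 − 2 = 0
R2: G + S -> 3 Z: (1·3) − (2·1 + 1·1) = 3 − 3 = 0
R3: G + Z -> 3 S: (1·3) − (2·1 + 1·1) = 3 − 3 = 0
Every reaction leaves W unchanged, so W is conserved and no simulation is needed: W(T) = W(0) = 2·6 + 5 + 4 + 4 = 25

Value at T = 25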